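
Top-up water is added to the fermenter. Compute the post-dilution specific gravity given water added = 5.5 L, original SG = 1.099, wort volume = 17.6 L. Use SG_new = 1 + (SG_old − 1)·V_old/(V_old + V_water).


pts = (1.099 − 1)·1000·17.6/(17.6 + 5.5) = 75.4286
SG_new = 1 + 75.4286/1000

1.0754


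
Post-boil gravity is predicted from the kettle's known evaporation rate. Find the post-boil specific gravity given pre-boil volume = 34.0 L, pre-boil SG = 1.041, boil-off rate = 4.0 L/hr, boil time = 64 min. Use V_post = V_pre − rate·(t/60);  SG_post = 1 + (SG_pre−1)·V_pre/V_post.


V_post = 34.0 − 4.0·(64/60) = 29.7333
SG_post = 1 + (1.041 − 1)·34.0/29.7333

1.0469


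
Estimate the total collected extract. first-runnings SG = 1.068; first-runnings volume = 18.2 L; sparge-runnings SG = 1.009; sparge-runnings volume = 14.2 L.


total = Σ (SG_i − 1)·1000·V_i
first = (1.068 − 1)·1000·18.2 = 1237.6000
sparge = (1.009 − 1)·1000·14.2 = 127.8000
total = 1237.6000 + 127.8000

1365.4000 gravity·L


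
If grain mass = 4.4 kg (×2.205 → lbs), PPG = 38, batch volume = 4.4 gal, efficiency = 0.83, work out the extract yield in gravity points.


points = lbs × PPG × eff / vol
lbs = 4.4 × 2.205 = 9.7020
points = 9.7020 × 38 × 0.83 / 4.4

69.5457 points


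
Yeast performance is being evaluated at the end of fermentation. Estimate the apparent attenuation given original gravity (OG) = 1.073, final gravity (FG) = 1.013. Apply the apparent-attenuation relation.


AA = (OG − FG)/(OG − 1) · 100
AA = (1.073 − 1.013)/(1.073 − 1) · 100

82.1918 %


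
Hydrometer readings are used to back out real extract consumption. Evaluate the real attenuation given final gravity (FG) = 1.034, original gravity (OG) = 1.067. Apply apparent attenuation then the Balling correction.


AA = (OG−FG)/(OG−1)·100;  RA = AA·0.8192
AA = (1.067 − 1.034)/(1.067 − 1)·100 = 49.2537
RA = 49.2537·0.8192

40.3487 %


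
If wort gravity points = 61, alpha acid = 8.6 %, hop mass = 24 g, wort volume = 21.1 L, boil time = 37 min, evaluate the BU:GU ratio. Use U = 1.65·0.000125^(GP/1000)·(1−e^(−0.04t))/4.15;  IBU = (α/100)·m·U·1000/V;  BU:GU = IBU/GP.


U = 1.65·0.000125^(61/1000)·(1−e^(−0.04·37))/4.15 = 0.1775
IBU = (8.6/100)·24·0.1775·1000/21.1 = 17.3618
BU:GU = 17.3618/61

0.2846


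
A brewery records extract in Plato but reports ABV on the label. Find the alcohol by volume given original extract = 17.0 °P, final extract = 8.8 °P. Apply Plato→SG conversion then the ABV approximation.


SG = 259/(259 − P);  ABV = (OG − FG)·131.25
OG = 259/(259 − 17.0) = 1.0702
FG = 259/(259 − 8.8) = 1.0352
ABV = (1.0702 − 1.0352)·131.25

4.6037 % ABV


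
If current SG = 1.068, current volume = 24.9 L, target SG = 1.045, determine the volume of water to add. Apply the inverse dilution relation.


V_water = V·((SG_curr − 1)/(SG_target − 1) − 1)
V_water = 24.9·((1.068 − 1)/(1.045 − 1) − 1)

12.7267 L


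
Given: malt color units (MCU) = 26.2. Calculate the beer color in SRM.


SRM = 1.4922 · MCU^0.6859
SRM = 1.4922 · 26.2^0.6859

14.0165 SRM


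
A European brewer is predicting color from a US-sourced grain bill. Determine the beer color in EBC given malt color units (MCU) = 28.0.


SRM = 1.4922·MCU^0.6859;  EBC = SRM·1.97
SRM = 1.4922·28.0^0.6859 = 14.6701
EBC = 14.6701·1.97

28.9001 EBC


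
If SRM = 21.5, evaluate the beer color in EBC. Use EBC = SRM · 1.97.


EBC = 21.5 · 1.97

42.3550 EBC


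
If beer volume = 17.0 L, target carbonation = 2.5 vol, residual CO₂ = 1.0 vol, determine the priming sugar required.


sugar = (target − residual)·4.0·V
sugar = (2.5 − 1.0)·4.0·17.0

102.0000 g


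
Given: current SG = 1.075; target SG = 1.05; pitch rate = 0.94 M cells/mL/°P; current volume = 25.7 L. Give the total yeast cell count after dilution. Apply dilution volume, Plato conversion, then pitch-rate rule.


V_w = V·((SG_c−1)/(SG_t−1)−1);  °P = 259 − 259/SG_t;  cells = rate·(V+V_w)·°P
V_w = 25.7·((1.075−1)/(1.05−1)−1) = 12.8500
V_final = 25.7 + 12.8500 = 38.5500
°P = 259 − 259/1.05 = 12.3333
cells = 0.94·38.5500·12.3333

446.9230 billion cells


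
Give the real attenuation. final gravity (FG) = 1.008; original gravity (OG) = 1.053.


AA = (OG−FG)/(OG−1)·100;  RA = AA·0.8192
AA = (1.053 − 1.008)/(1.053 − 1)·100 = 84.9057
RA = 84.9057·0.8192

69.5547 %


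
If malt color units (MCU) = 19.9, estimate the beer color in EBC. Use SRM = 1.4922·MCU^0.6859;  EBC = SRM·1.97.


SRM = 1.4922·19.9^0.6859 = 11.6067
EBC = 11.6067·1.97

22.8653 EBC


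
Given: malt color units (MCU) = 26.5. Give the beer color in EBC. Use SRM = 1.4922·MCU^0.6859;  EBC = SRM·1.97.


SRM = 1.4922·26.5^0.6859 = 14.1264
EBC = 14.1264·1.97

27.8290 EBC


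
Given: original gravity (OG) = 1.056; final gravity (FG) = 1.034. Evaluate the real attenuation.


AA = (OG−FG)/(OG−1)·100;  RA = AA·0.8192
AA = (1.056 − 1.034)/(1.056 − 1)·100 = 39.2857
RA = 39.2857·0.8192

32.1829 %


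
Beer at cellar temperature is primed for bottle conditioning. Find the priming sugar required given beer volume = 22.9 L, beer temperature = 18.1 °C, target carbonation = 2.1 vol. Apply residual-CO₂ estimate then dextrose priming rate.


residual = 14.695·(0.01821 + 0.09011·e^(−0.04·T));  sugar = (target − residual)·4.0·V
residual = 14.695·(0.01821 + 0.09011·e^(−0.04·18.1)) = 0.9096
sugar = (2.1 − 0.9096)·4.0·22.9

109.0439 g


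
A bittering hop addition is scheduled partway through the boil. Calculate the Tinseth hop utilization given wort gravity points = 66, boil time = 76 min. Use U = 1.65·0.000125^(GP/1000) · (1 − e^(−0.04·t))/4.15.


bigness = 1.65·0.000125^(66/1000) = 0.9118
boil_factor = (1 − e^(−0.04·76))/4.15 = 0.2294
U = 0.9118 · 0.2294

0.2092


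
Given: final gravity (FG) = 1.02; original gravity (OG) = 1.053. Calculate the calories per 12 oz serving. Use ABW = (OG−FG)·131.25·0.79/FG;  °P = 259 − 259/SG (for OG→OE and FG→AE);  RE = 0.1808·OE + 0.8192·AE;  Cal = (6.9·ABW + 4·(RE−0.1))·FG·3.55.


ABW = (1.053 − 1.02)·131.25·0.79/1.02 = 3.3546
OE = 259 − 259/1.053 = 13.0361 °P
AE = 259 − 259/1.02 = 5.0784 °P
RE = 0.1808·13.0361 + 0.8192·5.0784 = 6.5172 °P
Cal = (6.9·3.3546 + 4·(6.5172−0.1))·1.02·3.55

176.7606 kcal


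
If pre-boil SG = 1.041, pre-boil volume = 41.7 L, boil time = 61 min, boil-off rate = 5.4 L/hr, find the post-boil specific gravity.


V_post = V_pre − rate·(t/60);  SG_post = 1 + (SG_pre−1)·V_pre/V_post
V_post = 41.7 − 5.4·(61/60) = 36.2100
SG_post = 1 + (1.041 − 1)·41.7/36.2100

1.0472


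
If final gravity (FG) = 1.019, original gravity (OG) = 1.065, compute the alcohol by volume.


ABV = (OG − FG) · 131.25
ABV = (1.065 − 1.019) · 131.25

6.0375 % ABV


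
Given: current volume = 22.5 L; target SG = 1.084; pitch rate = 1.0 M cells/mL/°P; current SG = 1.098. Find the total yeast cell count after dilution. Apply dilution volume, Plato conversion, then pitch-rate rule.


V_w = V·((SG_c−1)/(SG_t−1)−1);  °P = 259 − 259/SG_t;  cells = rate·(V+V_w)·°P
V_w = 22.5·((1.098−1)/(1.084−1)−1) = 3.7500
V_final = 22.5 + 3.7500 = 26.2500
°P = 259 − 259/1.084 = 20.0701
cells = 1.0·26.2500·20.0701

526.8404 billion cells


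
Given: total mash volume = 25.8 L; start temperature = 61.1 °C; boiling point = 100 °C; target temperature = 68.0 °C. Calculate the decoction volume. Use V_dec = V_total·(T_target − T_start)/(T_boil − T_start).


V_dec = 25.8·(68.0 − 61.1)/(100 − 61.1)

4.5763 L


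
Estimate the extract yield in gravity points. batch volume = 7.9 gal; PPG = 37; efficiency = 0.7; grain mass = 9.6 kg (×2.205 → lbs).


points = lbs × PPG × eff / vol
lbs = 9.6 × 2.205 = 21.1680
points = 21.1680 × 37 × 0.7 / 7.9

69.3989 points


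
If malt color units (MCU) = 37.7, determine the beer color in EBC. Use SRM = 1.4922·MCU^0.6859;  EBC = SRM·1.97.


SRM = 1.4922·37.7^0.6859 = 17.9903
EBC = 17.9903·1.97

35.4410 EBC


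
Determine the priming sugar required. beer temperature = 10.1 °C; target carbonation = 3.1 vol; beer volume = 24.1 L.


residual = 14.695·(0.01821 + 0.09011·e^(−0.04·T));  sugar = (target − residual)·4.0·V
residual = 14.695·(0.01821 + 0.09011·e^(−0.04·10.1)) = 1.1517
sugar = (3.1 − 1.1517)·4.0·24.1

187.8192 g


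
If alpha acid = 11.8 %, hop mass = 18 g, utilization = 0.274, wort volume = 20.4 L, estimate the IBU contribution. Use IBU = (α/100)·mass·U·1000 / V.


IBU = (11.8/100)·18·0.274·1000 / 20.4

28.5282 IBU


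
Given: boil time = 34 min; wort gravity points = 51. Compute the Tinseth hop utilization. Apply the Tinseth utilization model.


U = 1.65·0.000125^(GP/1000) · (1 − e^(−0.04·t))/4.15
bigness = 1.65·0.000125^(51/1000) = 1.0433
boil_factor = (1 − e^(−0.04·34))/4.15 = 0.1791
U = 1.0433 · 0.1791

0.1869


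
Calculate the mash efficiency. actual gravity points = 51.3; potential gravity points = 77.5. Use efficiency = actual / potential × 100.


efficiency = 51.3 / 77.5 × 100

66.1935 %


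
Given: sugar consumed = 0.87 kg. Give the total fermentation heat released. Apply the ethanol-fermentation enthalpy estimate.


Q = m_sugar · 590 kJ/kg
Q = 0.87 · 590

513.3000 kJ


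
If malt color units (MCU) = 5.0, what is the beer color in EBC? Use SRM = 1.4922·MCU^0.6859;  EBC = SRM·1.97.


SRM = 1.4922·5.0^0.6859 = 4.5004
EBC = 4.5004·1.97

8.8658 EBC


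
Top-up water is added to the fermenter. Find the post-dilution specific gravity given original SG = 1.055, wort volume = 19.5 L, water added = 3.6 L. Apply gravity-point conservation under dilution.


SG_new = 1 + (SG_old − 1)·V_old/(V_old + V_water)
pts = (1.055 − 1)·1000·19.5/(19.5 + 3.6) = 46.4286
SG_new = 1 + 46.4286/1000

1.0464


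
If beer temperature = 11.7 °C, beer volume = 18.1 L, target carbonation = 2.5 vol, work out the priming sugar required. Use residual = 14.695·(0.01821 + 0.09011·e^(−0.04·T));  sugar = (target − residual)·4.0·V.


residual = 14.695·(0.01821 + 0.09011·e^(−0.04·11.7)) = 1.0969
sugar = (2.5 − 1.0969)·4.0·18.1

101.5873 g


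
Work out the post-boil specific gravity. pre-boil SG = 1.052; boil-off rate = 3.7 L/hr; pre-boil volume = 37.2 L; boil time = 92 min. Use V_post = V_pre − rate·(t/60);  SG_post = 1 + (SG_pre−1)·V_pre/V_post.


V_post = 37.2 − 3.7·(92/60) = 31.5267
SG_post = 1 + (1.052 − 1)·37.2/31.5267

1.0614


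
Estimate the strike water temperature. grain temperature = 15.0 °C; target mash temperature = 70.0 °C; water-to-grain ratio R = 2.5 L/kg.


T_strike = (0.41/R)·(T_mash − T_grain) + T_mash
T_strike = (0.41/2.5)·(70.0 − 15.0) + 70.0

79.0200 °C


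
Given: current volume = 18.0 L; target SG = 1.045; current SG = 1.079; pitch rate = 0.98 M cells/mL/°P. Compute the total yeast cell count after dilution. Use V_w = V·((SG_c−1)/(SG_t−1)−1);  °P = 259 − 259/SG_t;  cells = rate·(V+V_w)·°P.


V_w = 18.0·((1.079−1)/(1.045−1)−1) = 13.6000
V_final = 18.0 + 13.6000 = 31.6000
°P = 259 − 259/1.045 = 11.1531
cells = 0.98·31.6000·11.1531

345.3895 billion cells


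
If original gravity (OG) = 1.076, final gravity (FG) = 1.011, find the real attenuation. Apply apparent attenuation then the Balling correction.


AA = (OG−FG)/(OG−1)·100;  RA = AA·0.8192
AA = (1.076 − 1.011)/(1.076 − 1)·100 = 85.5263
RA = 85.5263·0.8192

70.0632 %


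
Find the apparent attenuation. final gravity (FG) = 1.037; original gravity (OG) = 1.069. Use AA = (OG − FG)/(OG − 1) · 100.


AA = (1.069 − 1.037)/(1.069 − 1) · 100

46.3768 %


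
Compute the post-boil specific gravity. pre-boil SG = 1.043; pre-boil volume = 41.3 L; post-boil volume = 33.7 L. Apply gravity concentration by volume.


SG_post = 1 + (SG_pre − 1)·V_pre/V_post
pts_pre = (1.043 − 1)·1000 = 43.0000
pts_post = 43.0000·41.3/33.7 = 52.6973
SG_post = 1 + 52.6973/1000

1.0527


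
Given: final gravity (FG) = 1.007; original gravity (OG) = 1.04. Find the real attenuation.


AA = (OG−FG)/(OG−1)·100;  RA = AA·0.8192
AA = (1.04 − 1.007)/(1.04 − 1)·100 = 82.5000
RA = 82.5000·0.8192

67.5840 %


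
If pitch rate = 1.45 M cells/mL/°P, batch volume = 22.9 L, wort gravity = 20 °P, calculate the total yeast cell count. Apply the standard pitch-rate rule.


cells (billions) = rate · V_L · °P
cells = 1.45 · 22.9 · 20

664.1000 billion cells


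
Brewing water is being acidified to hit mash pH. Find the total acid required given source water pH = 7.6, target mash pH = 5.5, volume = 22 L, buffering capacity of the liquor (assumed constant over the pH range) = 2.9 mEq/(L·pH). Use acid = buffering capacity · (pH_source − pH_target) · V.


acid = 2.9 · (7.6 − 5.5) · 22

133.9800 mEq


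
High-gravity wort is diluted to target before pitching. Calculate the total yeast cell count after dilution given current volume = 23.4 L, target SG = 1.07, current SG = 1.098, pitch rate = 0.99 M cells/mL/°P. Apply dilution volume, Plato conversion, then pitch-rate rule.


V_w = V·((SG_c−1)/(SG_t−1)−1);  °P = 259 − 259/SG_t;  cells = rate·(V+V_w)·°P
V_w = 23.4·((1.098−1)/(1.07−1)−1) = 9.3600
V_final = 23.4 + 9.3600 = 32.7600
°P = 259 − 259/1.07 = 16.9439
cells = 0.99·32.7600·16.9439

549.5322 billion cells


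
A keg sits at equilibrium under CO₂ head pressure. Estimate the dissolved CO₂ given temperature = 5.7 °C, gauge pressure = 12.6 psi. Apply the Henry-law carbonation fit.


vols = (P + 14.695)·(0.01821 + 0.09011·e^(−0.04·T))
vols = (12.6 + 14.695)·(0.01821 + 0.09011·e^(−0.04·5.7))

2.4552 volumes


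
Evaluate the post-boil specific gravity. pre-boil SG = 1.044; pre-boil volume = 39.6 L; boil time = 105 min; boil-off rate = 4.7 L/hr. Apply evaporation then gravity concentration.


V_post = V_pre − rate·(t/60);  SG_post = 1 + (SG_pre−1)·V_pre/V_post
V_post = 39.6 − 4.7·(105/60) = 31.3750
SG_post = 1 + (1.044 − 1)·39.6/31.3750

1.0555


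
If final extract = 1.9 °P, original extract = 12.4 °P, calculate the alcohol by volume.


SG = 259/(259 − P);  ABV = (OG − FG)·131.25
OG = 259/(259 − 12.4) = 1.0503
FG = 259/(259 − 1.9) = 1.0074
ABV = (1.0503 − 1.0074)·131.25

5.6298 % ABV


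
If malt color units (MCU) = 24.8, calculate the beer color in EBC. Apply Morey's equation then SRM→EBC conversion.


SRM = 1.4922·MCU^0.6859;  EBC = SRM·1.97
SRM = 1.4922·24.8^0.6859 = 13.4984
EBC = 13.4984·1.97

26.5918 EBC


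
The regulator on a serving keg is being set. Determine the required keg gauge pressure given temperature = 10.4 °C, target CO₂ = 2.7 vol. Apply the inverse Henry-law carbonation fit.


psi = vols/(0.01821 + 0.09011·e^(−0.04·T)) − 14.695
psi = 2.7/(0.01821 + 0.09011·e^(−0.04·10.4)) − 14.695

20.0747 psi


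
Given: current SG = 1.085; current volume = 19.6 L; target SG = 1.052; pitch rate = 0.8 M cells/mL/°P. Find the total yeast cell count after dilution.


V_w = V·((SG_c−1)/(SG_t−1)−1);  °P = 259 − 259/SG_t;  cells = rate·(V+V_w)·°P
V_w = 19.6·((1.085−1)/(1.052−1)−1) = 12.4385
V_final = 19.6 + 12.4385 = 32.0385
°P = 259 − 259/1.052 = 12.8023
cells = 0.8·32.0385·12.8023

328.1323 billion cells


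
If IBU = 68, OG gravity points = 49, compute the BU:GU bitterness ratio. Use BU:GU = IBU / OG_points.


BU:GU = 68 / 49

1.3878


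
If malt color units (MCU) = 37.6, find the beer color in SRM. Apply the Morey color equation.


SRM = 1.4922 · MCU^0.6859
SRM = 1.4922 · 37.6^0.6859

17.9576 SRM


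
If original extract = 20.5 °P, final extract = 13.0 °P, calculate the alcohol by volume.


SG = 259/(259 − P);  ABV = (OG − FG)·131.25
OG = 259/(259 − 20.5) = 1.0860
FG = 259/(259 − 13.0) = 1.0528
ABV = (1.0860 − 1.0528)·131.25

4.3455 % ABV


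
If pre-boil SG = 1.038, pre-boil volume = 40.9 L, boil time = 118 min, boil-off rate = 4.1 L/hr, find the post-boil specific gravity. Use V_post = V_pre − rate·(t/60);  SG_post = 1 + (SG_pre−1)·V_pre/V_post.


V_post = 40.9 − 4.1·(118/60) = 32.8367
SG_post = 1 + (1.038 − 1)·40.9/32.8367

1.0473


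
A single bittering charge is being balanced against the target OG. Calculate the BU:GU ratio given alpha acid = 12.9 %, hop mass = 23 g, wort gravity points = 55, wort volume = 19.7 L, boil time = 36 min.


U = 1.65·0.000125^(GP/1000)·(1−e^(−0.04t))/4.15;  IBU = (α/100)·m·U·1000/V;  BU:GU = IBU/GP
U = 1.65·0.000125^(55/1000)·(1−e^(−0.04·36))/4.15 = 0.1851
IBU = (12.9/100)·23·0.1851·1000/19.7 = 27.8729
BU:GU = 27.8729/55

0.5068


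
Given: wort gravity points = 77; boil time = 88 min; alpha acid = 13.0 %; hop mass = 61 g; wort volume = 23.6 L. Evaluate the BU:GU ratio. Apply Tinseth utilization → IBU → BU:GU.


U = 1.65·0.000125^(GP/1000)·(1−e^(−0.04t))/4.15;  IBU = (α/100)·m·U·1000/V;  BU:GU = IBU/GP
U = 1.65·0.000125^(77/1000)·(1−e^(−0.04·88))/4.15 = 0.1931
IBU = (13.0/100)·61·0.1931·1000/23.6 = 64.8948
BU:GU = 64.8948/77

0.8428


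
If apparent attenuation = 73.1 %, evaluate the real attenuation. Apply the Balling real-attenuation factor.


RA = AA · 0.8192
RA = 73.1 · 0.8192

59.8835 %


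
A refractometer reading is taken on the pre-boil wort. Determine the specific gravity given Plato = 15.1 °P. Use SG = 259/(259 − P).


SG = 259/(259 − 15.1)

1.0619


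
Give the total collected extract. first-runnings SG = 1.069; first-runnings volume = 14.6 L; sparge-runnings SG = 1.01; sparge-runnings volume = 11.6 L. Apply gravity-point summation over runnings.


total = Σ (SG_i − 1)·1000·V_i
first = (1.069 − 1)·1000·14.6 = 1007.4000
sparge = (1.01 − 1)·1000·11.6 = 116.0000
total = 1007.4000 + 116.0000

1123.4000 gravity·L


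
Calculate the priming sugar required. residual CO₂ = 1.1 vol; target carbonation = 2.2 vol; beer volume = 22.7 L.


sugar = (target − residual)·4.0·V
sugar = (2.2 − 1.1)·4.0·22.7

99.8800 g


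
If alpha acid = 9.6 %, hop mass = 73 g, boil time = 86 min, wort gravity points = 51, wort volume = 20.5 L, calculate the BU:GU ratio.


U = 1.65·0.000125^(GP/1000)·(1−e^(−0.04t))/4.15;  IBU = (α/100)·m·U·1000/V;  BU:GU = IBU/GP
U = 1.65·0.000125^(51/1000)·(1−e^(−0.04·86))/4.15 = 0.2433
IBU = (9.6/100)·73·0.2433·1000/20.5 = 83.1888
BU:GU = 83.1888/51

1.6312


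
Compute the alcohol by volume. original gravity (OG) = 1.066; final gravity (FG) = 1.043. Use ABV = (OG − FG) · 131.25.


ABV = (1.066 − 1.043) · 131.25

3.0188 % ABV


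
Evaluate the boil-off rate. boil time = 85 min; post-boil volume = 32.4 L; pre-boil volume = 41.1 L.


rate = (V_pre − V_post) / (t_min/60)
rate = (41.1 − 32.4) / (85/60)

6.1412 L/hr


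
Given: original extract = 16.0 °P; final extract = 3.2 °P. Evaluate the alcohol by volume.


SG = 259/(259 − P);  ABV = (OG − FG)·131.25
OG = 259/(259 − 16.0) = 1.0658
FG = 259/(259 − 3.2) = 1.0125
ABV = (1.0658 − 1.0125)·131.25

7.0001 % ABV


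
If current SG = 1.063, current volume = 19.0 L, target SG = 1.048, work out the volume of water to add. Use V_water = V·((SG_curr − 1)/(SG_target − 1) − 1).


V_water = 19.0·((1.063 − 1)/(1.048 − 1) − 1)

5.9375 L


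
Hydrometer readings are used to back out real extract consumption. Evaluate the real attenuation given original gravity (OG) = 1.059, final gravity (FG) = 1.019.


AA = (OG−FG)/(OG−1)·100;  RA = AA·0.8192
AA = (1.059 − 1.019)/(1.059 − 1)·100 = 67.7966
RA = 67.7966·0.8192

55.5390 %


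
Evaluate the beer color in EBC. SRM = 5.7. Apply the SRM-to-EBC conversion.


EBC = SRM · 1.97
EBC = 5.7 · 1.97

11.2290 EBC


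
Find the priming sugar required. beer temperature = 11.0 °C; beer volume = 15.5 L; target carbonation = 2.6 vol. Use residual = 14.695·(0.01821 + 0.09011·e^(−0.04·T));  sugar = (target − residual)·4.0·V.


residual = 14.695·(0.01821 + 0.09011·e^(−0.04·11.0)) = 1.1204
sugar = (2.6 − 1.1204)·4.0·15.5

91.7347 g


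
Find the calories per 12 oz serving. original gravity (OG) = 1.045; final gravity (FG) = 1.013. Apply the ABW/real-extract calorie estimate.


ABW = (OG−FG)·131.25·0.79/FG;  °P = 259 − 259/SG (for OG→OE and FG→AE);  RE = 0.1808·OE + 0.8192·AE;  Cal = (6.9·ABW + 4·(RE−0.1))·FG·3.55
ABW = (1.045 − 1.013)·131.25·0.79/1.013 = 3.2754
OE = 259 − 259/1.045 = 11.1531 °P
AE = 259 − 259/1.013 = 3.3238 °P
RE = 0.1808·11.1531 + 0.8192·3.3238 = 4.7393 °P
Cal = (6.9·3.2754 + 4·(4.7393−0.1))·1.013·3.55

148.0093 kcal


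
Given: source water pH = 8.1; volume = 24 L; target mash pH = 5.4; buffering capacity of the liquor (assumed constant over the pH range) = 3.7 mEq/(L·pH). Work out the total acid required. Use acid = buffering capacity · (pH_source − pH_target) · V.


acid = 3.7 · (8.1 − 5.4) · 24

239.7600 mEq


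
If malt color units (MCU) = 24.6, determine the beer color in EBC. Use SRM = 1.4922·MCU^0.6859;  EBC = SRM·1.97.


SRM = 1.4922·24.6^0.6859 = 13.4236
EBC = 13.4236·1.97

26.4445 EBC


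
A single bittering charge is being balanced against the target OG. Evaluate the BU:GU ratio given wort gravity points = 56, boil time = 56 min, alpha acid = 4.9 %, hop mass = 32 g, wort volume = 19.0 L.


U = 1.65·0.000125^(GP/1000)·(1−e^(−0.04t))/4.15;  IBU = (α/100)·m·U·1000/V;  BU:GU = IBU/GP
U = 1.65·0.000125^(56/1000)·(1−e^(−0.04·56))/4.15 = 0.2148
IBU = (4.9/100)·32·0.2148·1000/19.0 = 17.7243
BU:GU = 17.7243/56

0.3165


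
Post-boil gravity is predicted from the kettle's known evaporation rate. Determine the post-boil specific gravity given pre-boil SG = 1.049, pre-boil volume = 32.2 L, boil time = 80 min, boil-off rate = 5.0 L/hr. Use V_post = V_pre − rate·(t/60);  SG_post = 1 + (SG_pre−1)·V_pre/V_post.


V_post = 32.2 − 5.0·(80/60) = 25.5333
SG_post = 1 + (1.049 − 1)·32.2/25.5333

1.0618


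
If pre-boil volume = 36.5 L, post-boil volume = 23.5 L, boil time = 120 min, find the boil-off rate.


rate = (V_pre − V_post) / (t_min/60)
rate = (36.5 − 23.5) / (120/60)

6.5000 L/hr


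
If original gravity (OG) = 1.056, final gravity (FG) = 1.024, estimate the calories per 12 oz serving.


ABW = (OG−FG)·131.25·0.79/FG;  °P = 259 − 259/SG (for OG→OE and FG→AE);  RE = 0.1808·OE + 0.8192·AE;  Cal = (6.9·ABW + 4·(RE−0.1))·FG·3.55
ABW = (1.056 − 1.024)·131.25·0.79/1.024 = 3.2402
OE = 259 − 259/1.056 = 13.7348 °P
AE = 259 − 259/1.024 = 6.0703 °P
RE = 0.1808·13.7348 + 0.8192·6.0703 = 7.4561 °P
Cal = (6.9·3.2402 + 4·(7.4561−0.1))·1.024·3.55

188.2374 kcal


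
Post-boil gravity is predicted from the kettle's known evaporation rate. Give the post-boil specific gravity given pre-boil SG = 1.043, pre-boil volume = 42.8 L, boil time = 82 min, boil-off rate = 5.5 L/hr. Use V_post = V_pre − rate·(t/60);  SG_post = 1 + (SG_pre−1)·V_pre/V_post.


V_post = 42.8 − 5.5·(82/60) = 35.2833
SG_post = 1 + (1.043 − 1)·42.8/35.2833

1.0522


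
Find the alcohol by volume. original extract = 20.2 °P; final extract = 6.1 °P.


SG = 259/(259 − P);  ABV = (OG − FG)·131.25
OG = 259/(259 − 20.2) = 1.0846
FG = 259/(259 − 6.1) = 1.0241
ABV = (1.0846 − 1.0241)·131.25

7.9366 % ABV


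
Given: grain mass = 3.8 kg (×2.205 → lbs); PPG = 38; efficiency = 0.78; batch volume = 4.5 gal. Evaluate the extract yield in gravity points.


points = lbs × PPG × eff / vol
lbs = 3.8 × 2.205 = 8.3790
points = 8.3790 × 38 × 0.78 / 4.5

55.1897 points


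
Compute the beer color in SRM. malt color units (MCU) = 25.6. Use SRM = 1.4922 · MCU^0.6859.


SRM = 1.4922 · 25.6^0.6859

13.7955 SRM


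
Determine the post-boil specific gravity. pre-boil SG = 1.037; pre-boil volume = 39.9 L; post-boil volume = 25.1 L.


SG_post = 1 + (SG_pre − 1)·V_pre/V_post
pts_pre = (1.037 − 1)·1000 = 37.0000
pts_post = 37.0000·39.9/25.1 = 58.8167
SG_post = 1 + 58.8167/1000

1.0588


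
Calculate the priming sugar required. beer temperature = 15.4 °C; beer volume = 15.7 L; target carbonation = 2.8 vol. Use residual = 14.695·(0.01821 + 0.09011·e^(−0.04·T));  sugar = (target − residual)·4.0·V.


residual = 14.695·(0.01821 + 0.09011·e^(−0.04·15.4)) = 0.9828
sugar = (2.8 − 0.9828)·4.0·15.7

114.1215 g


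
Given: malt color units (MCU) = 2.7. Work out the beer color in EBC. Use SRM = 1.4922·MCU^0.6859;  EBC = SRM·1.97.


SRM = 1.4922·2.7^0.6859 = 2.9492
EBC = 2.9492·1.97

5.8099 EBC


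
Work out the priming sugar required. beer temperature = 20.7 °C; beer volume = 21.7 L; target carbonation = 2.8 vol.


residual = 14.695·(0.01821 + 0.09011·e^(−0.04·T));  sugar = (target − residual)·4.0·V
residual = 14.695·(0.01821 + 0.09011·e^(−0.04·20.7)) = 0.8462
sugar = (2.8 − 0.8462)·4.0·21.7

169.5939 g


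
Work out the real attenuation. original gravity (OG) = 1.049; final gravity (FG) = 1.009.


AA = (OG−FG)/(OG−1)·100;  RA = AA·0.8192
AA = (1.049 − 1.009)/(1.049 − 1)·100 = 81.6327
RA = 81.6327·0.8192

66.8735 %


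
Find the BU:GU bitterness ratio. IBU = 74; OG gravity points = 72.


BU:GU = IBU / OG_points
BU:GU = 74 / 72

1.0278


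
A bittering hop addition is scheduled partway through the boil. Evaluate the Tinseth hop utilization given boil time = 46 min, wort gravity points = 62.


U = 1.65·0.000125^(GP/1000) · (1 − e^(−0.04·t))/4.15
bigness = 1.65·0.000125^(62/1000) = 0.9451
boil_factor = (1 − e^(−0.04·46))/4.15 = 0.2027
U = 0.9451 · 0.2027

0.1916


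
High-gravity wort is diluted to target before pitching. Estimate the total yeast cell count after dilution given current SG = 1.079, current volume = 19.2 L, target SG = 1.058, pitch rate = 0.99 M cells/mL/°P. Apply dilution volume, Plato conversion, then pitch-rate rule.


V_w = V·((SG_c−1)/(SG_t−1)−1);  °P = 259 − 259/SG_t;  cells = rate·(V+V_w)·°P
V_w = 19.2·((1.079−1)/(1.058−1)−1) = 6.9517
V_final = 19.2 + 6.9517 = 26.1517
°P = 259 − 259/1.058 = 14.1985
cells = 0.99·26.1517·14.1985

367.6018 billion cells


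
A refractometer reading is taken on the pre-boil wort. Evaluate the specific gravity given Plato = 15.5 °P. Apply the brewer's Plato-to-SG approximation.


SG = 259/(259 − P)
SG = 259/(259 − 15.5)

1.0637


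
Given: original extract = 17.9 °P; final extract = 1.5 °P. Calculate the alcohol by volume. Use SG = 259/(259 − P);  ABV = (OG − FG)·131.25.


OG = 259/(259 − 17.9) = 1.0742
FG = 259/(259 − 1.5) = 1.0058
ABV = (1.0742 − 1.0058)·131.25

8.9798 % ABV


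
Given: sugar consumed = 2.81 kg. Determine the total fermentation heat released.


Q = m_sugar · 590 kJ/kg
Q = 2.81 · 590

1657.9000 kJ


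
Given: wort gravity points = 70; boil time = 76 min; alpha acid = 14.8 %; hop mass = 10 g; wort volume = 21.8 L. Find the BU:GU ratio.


U = 1.65·0.000125^(GP/1000)·(1−e^(−0.04t))/4.15;  IBU = (α/100)·m·U·1000/V;  BU:GU = IBU/GP
U = 1.65·0.000125^(70/1000)·(1−e^(−0.04·76))/4.15 = 0.2018
IBU = (14.8/100)·10·0.2018·1000/21.8 = 13.7005
BU:GU = 13.7005/70

0.1957


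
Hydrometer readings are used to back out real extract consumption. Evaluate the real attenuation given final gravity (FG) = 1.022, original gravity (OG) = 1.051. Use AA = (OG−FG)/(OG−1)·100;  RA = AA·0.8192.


AA = (1.051 − 1.022)/(1.051 − 1)·100 = 56.8627
RA = 56.8627·0.8192

46.5820 %


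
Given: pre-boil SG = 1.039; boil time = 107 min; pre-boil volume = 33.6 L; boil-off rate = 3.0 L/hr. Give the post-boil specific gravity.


V_post = V_pre − rate·(t/60);  SG_post = 1 + (SG_pre−1)·V_pre/V_post
V_post = 33.6 − 3.0·(107/60) = 28.2500
SG_post = 1 + (1.039 − 1)·33.6/28.2500

1.0464


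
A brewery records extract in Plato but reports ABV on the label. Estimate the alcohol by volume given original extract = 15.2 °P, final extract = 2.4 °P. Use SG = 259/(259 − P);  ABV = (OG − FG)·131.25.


OG = 259/(259 − 15.2) = 1.0623
FG = 259/(259 − 2.4) = 1.0094
ABV = (1.0623 − 1.0094)·131.25

6.9553 % ABV


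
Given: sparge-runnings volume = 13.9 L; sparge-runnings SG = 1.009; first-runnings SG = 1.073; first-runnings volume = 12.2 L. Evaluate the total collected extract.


total = Σ (SG_i − 1)·1000·V_i
first = (1.073 − 1)·1000·12.2 = 890.6000
sparge = (1.009 − 1)·1000·13.9 = 125.1000
total = 890.6000 + 125.1000

1015.7000 gravity·L


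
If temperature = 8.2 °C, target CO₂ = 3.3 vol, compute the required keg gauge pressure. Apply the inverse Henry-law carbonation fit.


psi = vols/(0.01821 + 0.09011·e^(−0.04·T)) − 14.695
psi = 3.3/(0.01821 + 0.09011·e^(−0.04·8.2)) − 14.695

25.0057 psi


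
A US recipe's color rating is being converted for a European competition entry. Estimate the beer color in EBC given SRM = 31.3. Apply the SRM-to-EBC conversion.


EBC = SRM · 1.97
EBC = 31.3 · 1.97

61.6610 EBC


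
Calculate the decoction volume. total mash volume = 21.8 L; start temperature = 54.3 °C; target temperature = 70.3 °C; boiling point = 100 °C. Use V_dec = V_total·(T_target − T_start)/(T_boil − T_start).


V_dec = 21.8·(70.3 − 54.3)/(100 − 54.3)

7.6324 L


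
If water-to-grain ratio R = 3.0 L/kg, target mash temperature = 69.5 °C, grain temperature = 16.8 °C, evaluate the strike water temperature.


T_strike = (0.41/R)·(T_mash − T_grain) + T_mash
T_strike = (0.41/3.0)·(69.5 − 16.8) + 69.5

76.7023 °C


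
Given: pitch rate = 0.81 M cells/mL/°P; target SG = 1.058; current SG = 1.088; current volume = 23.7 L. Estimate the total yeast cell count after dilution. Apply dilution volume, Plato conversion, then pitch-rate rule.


V_w = V·((SG_c−1)/(SG_t−1)−1);  °P = 259 − 259/SG_t;  cells = rate·(V+V_w)·°P
V_w = 23.7·((1.088−1)/(1.058−1)−1) = 12.2586
V_final = 23.7 + 12.2586 = 35.9586
°P = 259 − 259/1.058 = 14.1985
cells = 0.81·35.9586·14.1985

413.5520 billion cells


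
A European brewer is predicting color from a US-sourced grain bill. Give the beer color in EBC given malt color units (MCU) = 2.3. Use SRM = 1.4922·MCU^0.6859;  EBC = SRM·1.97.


SRM = 1.4922·2.3^0.6859 = 2.6420
EBC = 2.6420·1.97

5.2048 EBC


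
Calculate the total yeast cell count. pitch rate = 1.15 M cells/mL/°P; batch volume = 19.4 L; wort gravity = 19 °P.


cells (billions) = rate · V_L · °P
cells = 1.15 · 19.4 · 19

423.8900 billion cells


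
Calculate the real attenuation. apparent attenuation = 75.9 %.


RA = AA · 0.8192
RA = 75.9 · 0.8192

62.1773 %


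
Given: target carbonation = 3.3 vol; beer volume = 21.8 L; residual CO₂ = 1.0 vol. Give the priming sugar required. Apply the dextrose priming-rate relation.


sugar = (target − residual)·4.0·V
sugar = (3.3 − 1.0)·4.0·21.8

200.5600 g


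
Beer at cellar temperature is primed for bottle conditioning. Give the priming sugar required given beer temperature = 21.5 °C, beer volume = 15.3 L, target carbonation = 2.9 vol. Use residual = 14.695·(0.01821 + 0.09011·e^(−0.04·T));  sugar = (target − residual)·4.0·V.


residual = 14.695·(0.01821 + 0.09011·e^(−0.04·21.5)) = 0.8279
sugar = (2.9 − 0.8279)·4.0·15.3

126.8105 g


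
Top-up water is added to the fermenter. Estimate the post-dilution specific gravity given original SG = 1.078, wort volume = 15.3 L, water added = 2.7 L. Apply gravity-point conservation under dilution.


SG_new = 1 + (SG_old − 1)·V_old/(V_old + V_water)
pts = (1.078 − 1)·1000·15.3/(15.3 + 2.7) = 66.3000
SG_new = 1 + 66.3000/1000

1.0663


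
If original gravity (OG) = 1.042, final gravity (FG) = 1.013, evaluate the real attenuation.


AA = (OG−FG)/(OG−1)·100;  RA = AA·0.8192
AA = (1.042 − 1.013)/(1.042 − 1)·100 = 69.0476
RA = 69.0476·0.8192

56.5638 %


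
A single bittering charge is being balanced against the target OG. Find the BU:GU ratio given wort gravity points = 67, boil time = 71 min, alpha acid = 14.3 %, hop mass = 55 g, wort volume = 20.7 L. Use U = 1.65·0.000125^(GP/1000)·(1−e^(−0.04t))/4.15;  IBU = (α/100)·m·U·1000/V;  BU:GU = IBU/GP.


U = 1.65·0.000125^(67/1000)·(1−e^(−0.04·71))/4.15 = 0.2050
IBU = (14.3/100)·55·0.2050·1000/20.7 = 77.8954
BU:GU = 77.8954/67

1.1626


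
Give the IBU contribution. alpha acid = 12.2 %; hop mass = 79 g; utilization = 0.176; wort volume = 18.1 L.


IBU = (α/100)·mass·U·1000 / V
IBU = (12.2/100)·79·0.176·1000 / 18.1

93.7176 IBU


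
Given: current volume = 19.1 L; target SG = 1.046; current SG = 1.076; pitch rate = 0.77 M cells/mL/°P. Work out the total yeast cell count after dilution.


V_w = V·((SG_c−1)/(SG_t−1)−1);  °P = 259 − 259/SG_t;  cells = rate·(V+V_w)·°P
V_w = 19.1·((1.076−1)/(1.046−1)−1) = 12.4565
V_final = 19.1 + 12.4565 = 31.5565
°P = 259 − 259/1.046 = 11.3901
cells = 0.77·31.5565·11.3901

276.7616 billion cells


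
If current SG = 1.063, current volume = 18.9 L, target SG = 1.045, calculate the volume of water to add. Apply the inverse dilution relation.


V_water = V·((SG_curr − 1)/(SG_target − 1) − 1)
V_water = 18.9·((1.063 − 1)/(1.045 − 1) − 1)

7.5600 L


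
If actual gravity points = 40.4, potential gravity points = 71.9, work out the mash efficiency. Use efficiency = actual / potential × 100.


efficiency = 40.4 / 71.9 × 100

56.1892 %


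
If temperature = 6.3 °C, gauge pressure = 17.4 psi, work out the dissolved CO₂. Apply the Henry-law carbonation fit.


vols = (P + 14.695)·(0.01821 + 0.09011·e^(−0.04·T))
vols = (17.4 + 14.695)·(0.01821 + 0.09011·e^(−0.04·6.3))

2.8323 volumes


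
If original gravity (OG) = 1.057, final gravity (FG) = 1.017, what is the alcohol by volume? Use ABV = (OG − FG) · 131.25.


ABV = (1.057 − 1.017) · 131.25

5.2500 % ABV


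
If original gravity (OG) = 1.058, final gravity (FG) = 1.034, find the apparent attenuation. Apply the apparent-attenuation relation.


AA = (OG − FG)/(OG − 1) · 100
AA = (1.058 − 1.034)/(1.058 − 1) · 100

41.3793 %


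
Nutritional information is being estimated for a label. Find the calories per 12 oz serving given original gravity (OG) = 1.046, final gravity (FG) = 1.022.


ABW = (OG−FG)·131.25·0.79/FG;  °P = 259 − 259/SG (for OG→OE and FG→AE);  RE = 0.1808·OE + 0.8192·AE;  Cal = (6.9·ABW + 4·(RE−0.1))·FG·3.55
ABW = (1.046 − 1.022)·131.25·0.79/1.022 = 2.4349
OE = 259 − 259/1.046 = 11.3901 °P
AE = 259 − 259/1.022 = 5.5753 °P
RE = 0.1808·11.3901 + 0.8192·5.5753 = 6.6266 °P
Cal = (6.9·2.4349 + 4·(6.6266−0.1))·1.022·3.55

155.6731 kcal


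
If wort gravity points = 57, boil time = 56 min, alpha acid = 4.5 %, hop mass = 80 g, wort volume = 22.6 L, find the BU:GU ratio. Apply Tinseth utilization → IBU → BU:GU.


U = 1.65·0.000125^(GP/1000)·(1−e^(−0.04t))/4.15;  IBU = (α/100)·m·U·1000/V;  BU:GU = IBU/GP
U = 1.65·0.000125^(57/1000)·(1−e^(−0.04·56))/4.15 = 0.2129
IBU = (4.5/100)·80·0.2129·1000/22.6 = 33.9054
BU:GU = 33.9054/57

0.5948


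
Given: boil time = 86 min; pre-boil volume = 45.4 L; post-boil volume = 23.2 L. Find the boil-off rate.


rate = (V_pre − V_post) / (t_min/60)
rate = (45.4 − 23.2) / (86/60)

15.4884 L/hr


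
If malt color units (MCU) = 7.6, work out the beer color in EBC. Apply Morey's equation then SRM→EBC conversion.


SRM = 1.4922·MCU^0.6859;  EBC = SRM·1.97
SRM = 1.4922·7.6^0.6859 = 5.9976
EBC = 5.9976·1.97

11.8153 EBC


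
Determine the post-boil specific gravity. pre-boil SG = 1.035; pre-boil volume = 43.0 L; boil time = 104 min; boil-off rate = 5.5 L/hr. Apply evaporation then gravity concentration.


V_post = V_pre − rate·(t/60);  SG_post = 1 + (SG_pre−1)·V_pre/V_post
V_post = 43.0 − 5.5·(104/60) = 33.4667
SG_post = 1 + (1.035 − 1)·43.0/33.4667

1.0450


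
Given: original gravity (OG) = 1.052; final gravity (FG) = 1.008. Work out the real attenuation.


AA = (OG−FG)/(OG−1)·100;  RA = AA·0.8192
AA = (1.052 − 1.008)/(1.052 − 1)·100 = 84.6154
RA = 84.6154·0.8192

69.3169 %


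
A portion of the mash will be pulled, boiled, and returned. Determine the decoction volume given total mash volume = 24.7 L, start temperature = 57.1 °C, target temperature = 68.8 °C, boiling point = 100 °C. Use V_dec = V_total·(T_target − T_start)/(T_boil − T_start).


V_dec = 24.7·(68.8 − 57.1)/(100 − 57.1)

6.7364 L


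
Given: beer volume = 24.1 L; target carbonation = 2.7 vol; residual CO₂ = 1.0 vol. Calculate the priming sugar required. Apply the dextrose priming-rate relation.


sugar = (target − residual)·4.0·V
sugar = (2.7 − 1.0)·4.0·24.1

163.8800 g


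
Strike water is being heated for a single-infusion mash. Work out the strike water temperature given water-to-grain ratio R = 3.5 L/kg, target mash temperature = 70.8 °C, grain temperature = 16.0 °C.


T_strike = (0.41/R)·(T_mash − T_grain) + T_mash
T_strike = (0.41/3.5)·(70.8 − 16.0) + 70.8

77.2194 °C


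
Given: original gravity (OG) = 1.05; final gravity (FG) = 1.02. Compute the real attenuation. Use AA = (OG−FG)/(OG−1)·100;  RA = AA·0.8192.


AA = (1.05 − 1.02)/(1.05 − 1)·100 = 60.0000
RA = 60.0000·0.8192

49.1520 %


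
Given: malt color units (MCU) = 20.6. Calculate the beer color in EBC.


SRM = 1.4922·MCU^0.6859;  EBC = SRM·1.97
SRM = 1.4922·20.6^0.6859 = 11.8853
EBC = 11.8853·1.97

23.4140 EBC


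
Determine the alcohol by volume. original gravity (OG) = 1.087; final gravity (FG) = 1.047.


ABV = (OG − FG) · 131.25
ABV = (1.087 − 1.047) · 131.25

5.2500 % ABV


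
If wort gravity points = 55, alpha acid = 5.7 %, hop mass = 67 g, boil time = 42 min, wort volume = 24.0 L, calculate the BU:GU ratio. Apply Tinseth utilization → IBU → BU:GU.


U = 1.65·0.000125^(GP/1000)·(1−e^(−0.04t))/4.15;  IBU = (α/100)·m·U·1000/V;  BU:GU = IBU/GP
U = 1.65·0.000125^(55/1000)·(1−e^(−0.04·42))/4.15 = 0.1973
IBU = (5.7/100)·67·0.1973·1000/24.0 = 31.4000
BU:GU = 31.4000/55

0.5709


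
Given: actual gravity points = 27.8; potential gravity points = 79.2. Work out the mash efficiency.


efficiency = actual / potential × 100
efficiency = 27.8 / 79.2 × 100

35.1010 %


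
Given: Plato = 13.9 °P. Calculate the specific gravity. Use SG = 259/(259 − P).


SG = 259/(259 − 13.9)

1.0567


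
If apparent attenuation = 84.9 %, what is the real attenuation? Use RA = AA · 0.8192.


RA = 84.9 · 0.8192

69.5501 %


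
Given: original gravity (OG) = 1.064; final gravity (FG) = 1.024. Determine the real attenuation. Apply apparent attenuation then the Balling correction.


AA = (OG−FG)/(OG−1)·100;  RA = AA·0.8192
AA = (1.064 − 1.024)/(1.064 − 1)·100 = 62.5000
RA = 62.5000·0.8192

51.2000 %


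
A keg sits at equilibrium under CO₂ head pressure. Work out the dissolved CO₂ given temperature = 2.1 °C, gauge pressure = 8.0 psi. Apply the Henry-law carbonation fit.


vols = (P + 14.695)·(0.01821 + 0.09011·e^(−0.04·T))
vols = (8.0 + 14.695)·(0.01821 + 0.09011·e^(−0.04·2.1))

2.2936 volumes


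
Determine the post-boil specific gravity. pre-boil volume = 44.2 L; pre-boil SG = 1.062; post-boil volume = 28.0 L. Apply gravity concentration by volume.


SG_post = 1 + (SG_pre − 1)·V_pre/V_post
pts_pre = (1.062 − 1)·1000 = 62.0000
pts_post = 62.0000·44.2/28.0 = 97.8714
SG_post = 1 + 97.8714/1000

1.0979
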